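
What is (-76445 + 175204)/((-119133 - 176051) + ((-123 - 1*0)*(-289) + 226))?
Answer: -98759/259411 ≈ -0.38070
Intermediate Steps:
(-76445 + 175204)/((-119133 - 176051) + ((-123 - 1*0)*(-289) + 226)) = 98759/(-295184 + ((-123 + 0)*(-289) + 226)) = 98759/(-295184 + (-123*(-289) + 226)) = 98759/(-295184 + (35547 + 226)) = 98759/(-295184 + 35773) = 98759/(-259411) = 98759*(-1/259411) = -98759/259411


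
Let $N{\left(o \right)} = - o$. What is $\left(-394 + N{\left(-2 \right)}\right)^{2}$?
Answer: $153664$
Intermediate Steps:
$\left(-394 + N{\left(-2 \right)}\right)^{2} = \left(-394 - -2\right)^{2} = \left(-394 + 2\right)^{2} = \left(-392\right)^{2} = 153664$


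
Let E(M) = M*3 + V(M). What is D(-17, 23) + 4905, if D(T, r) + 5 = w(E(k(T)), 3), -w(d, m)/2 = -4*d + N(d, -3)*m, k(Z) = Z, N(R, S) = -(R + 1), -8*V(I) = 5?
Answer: 16733/4 ≈ 4183.3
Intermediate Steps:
V(I) = -5/8 (V(I) = -⅛*5 = -5/8)
N(R, S) = -1 - R (N(R, S) = -(1 + R) = -1 - R)
E(M) = -5/8 + 3*M (E(M) = M*3 - 5/8 = 3*M - 5/8 = -5/8 + 3*M)
w(d, m) = 8*d - 2*m*(-1 - d) (w(d, m) = -2*(-4*d + (-1 - d)*m) = -2*(-4*d + m*(-1 - d)) = 8*d - 2*m*(-1 - d))
D(T, r) = -31/4 + 42*T (D(T, r) = -5 + (8*(-5/8 + 3*T) + 2*3*(1 + (-5/8 + 3*T))) = -5 + ((-5 + 24*T) + 2*3*(3/8 + 3*T)) = -5 + ((-5 + 24*T) + (9/4 + 18*T)) = -5 + (-11/4 + 42*T) = -31/4 + 42*T)
D(-17, 23) + 4905 = (-31/4 + 42*(-17)) + 4905 = (-31/4 - 714) + 4905 = -2887/4 + 4905 = 16733/4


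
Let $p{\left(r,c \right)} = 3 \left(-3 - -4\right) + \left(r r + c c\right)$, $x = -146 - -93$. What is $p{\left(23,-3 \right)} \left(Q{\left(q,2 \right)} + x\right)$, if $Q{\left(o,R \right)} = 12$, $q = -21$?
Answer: $-22181$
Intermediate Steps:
$x = -53$ ($x = -146 + 93 = -53$)
$p{\left(r,c \right)} = 3 + c^{2} + r^{2}$ ($p{\left(r,c \right)} = 3 \left(-3 + 4\right) + \left(r^{2} + c^{2}\right) = 3 \cdot 1 + \left(c^{2} + r^{2}\right) = 3 + \left(c^{2} + r^{2}\right) = 3 + c^{2} + r^{2}$)
$p{\left(23,-3 \right)} \left(Q{\left(q,2 \right)} + x\right) = \left(3 + \left(-3\right)^{2} + 23^{2}\right) \left(12 - 53\right) = \left(3 + 9 + 529\right) \left(-41\right) = 541 \left(-41\right) = -22181$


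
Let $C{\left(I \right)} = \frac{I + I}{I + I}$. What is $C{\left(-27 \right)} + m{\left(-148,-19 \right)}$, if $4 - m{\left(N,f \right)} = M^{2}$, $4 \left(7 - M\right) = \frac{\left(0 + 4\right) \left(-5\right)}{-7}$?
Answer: $- \frac{1691}{49} \approx -34.51$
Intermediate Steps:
$C{\left(I \right)} = 1$ ($C{\left(I \right)} = \frac{2 I}{2 I} = 2 I \frac{1}{2 I} = 1$)
$M = \frac{44}{7}$ ($M = 7 - \frac{\left(0 + 4\right) \left(-5\right) \frac{1}{-7}}{4} = 7 - \frac{4 \left(-5\right) \left(- \frac{1}{7}\right)}{4} = 7 - \frac{\left(-20\right) \left(- \frac{1}{7}\right)}{4} = 7 - \frac{5}{7} = \frac{44}{7} \approx 6.2857$)
$m{\left(N,f \right)} = - \frac{1740}{49}$ ($m{\left(N,f \right)} = 4 - \left(\frac{44}{7}\right)^{2} = 4 - \frac{1936}{49} = - \frac{1740}{49}$)
$C{\left(-27 \right)} + m{\left(-148,-19 \right)} = 1 - \frac{1740}{49} = - \frac{1691}{49}$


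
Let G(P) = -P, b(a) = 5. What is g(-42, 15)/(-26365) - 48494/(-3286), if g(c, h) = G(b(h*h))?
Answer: 127856074/8663539 ≈ 14.758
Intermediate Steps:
g(c, h) = -5 (g(c, h) = -1*5 = -5)
g(-42, 15)/(-26365) - 48494/(-3286) = -5/(-26365) - 48494/(-3286) = -5*(-1/26365) - 48494*(-1/3286) = 1/5273 + 24247/1643 = 127856074/8663539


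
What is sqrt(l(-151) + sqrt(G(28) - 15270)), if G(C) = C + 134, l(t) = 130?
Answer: sqrt(130 + 2*I*sqrt(3777)) ≈ 12.428 + 4.9451*I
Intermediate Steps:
G(C) = 134 + C
sqrt(l(-151) + sqrt(G(28) - 15270)) = sqrt(130 + sqrt((134 + 28) - 15270)) = sqrt(130 + sqrt(162 - 15270)) = sqrt(130 + sqrt(-15108)) = sqrt(130 + 2*I*sqrt(3777))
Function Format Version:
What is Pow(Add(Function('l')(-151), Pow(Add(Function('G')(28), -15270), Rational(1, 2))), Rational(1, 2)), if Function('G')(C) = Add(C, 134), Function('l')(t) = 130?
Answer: Pow(Add(130, Mul(2, I, Pow(3777, Rational(1, 2)))), Rational(1, 2)) ≈ Add(12.428, Mul(4.9451, I))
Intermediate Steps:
Function('G')(C) = Add(134, C)
Pow(Add(Function('l')(-151), Pow(Add(Function('G')(28), -15270), Rational(1, 2))), Rational(1, 2)) = Pow(Add(130, Pow(Add(Add(134, 28), -15270), Rational(1, 2))), Rational(1, 2)) = Pow(Add(130, Pow(Add(162, -15270), Rational(1, 2))), Rational(1, 2)) = Pow(Add(130, Pow(-15108, Rational(1, 2))), Rational(1, 2)) = Pow(Add(130, Mul(2, I, Pow(3777, Rational(1, 2)))), Rational(1, 2))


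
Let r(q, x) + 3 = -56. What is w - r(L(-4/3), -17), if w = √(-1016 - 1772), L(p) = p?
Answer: 59 + 2*I*√697 ≈ 59.0 + 52.802*I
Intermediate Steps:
w = 2*I*√697 (w = √(-2788) = 2*I*√697 ≈ 52.802*I)
r(q, x) = -59 (r(q, x) = -3 - 56 = -59)
w - r(L(-4/3), -17) = 2*I*√697 - 1*(-59) = 2*I*√697 + 59 = 59 + 2*I*√697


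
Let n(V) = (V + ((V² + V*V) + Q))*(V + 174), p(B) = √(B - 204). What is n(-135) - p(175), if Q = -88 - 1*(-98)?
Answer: 1416675 - I*√29 ≈ 1.4167e+6 - 5.3852*I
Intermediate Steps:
Q = 10 (Q = -88 + 98 = 10)
p(B) = √(-204 + B)
n(V) = (174 + V)*(10 + V + 2*V²) (n(V) = (V + ((V² + V*V) + 10))*(V + 174) = (V + ((V² + V²) + 10))*(174 + V) = (V + (2*V² + 10))*(174 + V) = (V + (10 + 2*V²))*(174 + V) = (10 + V + 2*V²)*(174 + V) = (174 + V)*(10 + V + 2*V²))
n(-135) - p(175) = (1740 + 2*(-135)³ + 184*(-135) + 349*(-135)²) - √(-204 + 175) = (1740 + 2*(-2460375) - 24840 + 349*18225) - √(-29) = (1740 - 4920750 - 24840 + 6360525) - I*√29 = 1416675 - I*√29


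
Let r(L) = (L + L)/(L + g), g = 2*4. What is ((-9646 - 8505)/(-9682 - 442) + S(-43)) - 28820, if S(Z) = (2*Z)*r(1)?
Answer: -2627541089/91116 ≈ -28837.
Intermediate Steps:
g = 8
r(L) = 2*L/(8 + L) (r(L) = (L + L)/(L + 8) = (2*L)/(8 + L) = 2*L/(8 + L))
S(Z) = 4*Z/9 (S(Z) = (2*Z)*(2*1/(8 + 1)) = (2*Z)*(2*1/9) = (2*Z)*(2*1*(⅑)) = (2*Z)*(2/9) = 4*Z/9)
((-9646 - 8505)/(-9682 - 442) + S(-43)) - 28820 = ((-9646 - 8505)/(-9682 - 442) + (4/9)*(-43)) - 28820 = (-18151/(-10124) - 172/9) - 28820 = (-18151*(-1/10124) - 172/9) - 28820 = (18151/10124 - 172/9) - 28820 = -1577969/91116 - 28820 = -2627541089/91116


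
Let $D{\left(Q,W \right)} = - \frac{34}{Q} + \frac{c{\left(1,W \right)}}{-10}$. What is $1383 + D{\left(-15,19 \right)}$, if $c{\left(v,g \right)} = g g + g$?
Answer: $\frac{20209}{15} \approx 1347.3$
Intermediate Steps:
$c{\left(v,g \right)} = g + g^{2}$ ($c{\left(v,g \right)} = g^{2} + g = g + g^{2}$)
$D{\left(Q,W \right)} = - \frac{34}{Q} - \frac{W \left(1 + W\right)}{10}$ ($D{\left(Q,W \right)} = - \frac{34}{Q} + \frac{W \left(1 + W\right)}{-10} = - \frac{34}{Q} + W \left(1 + W\right) \left(- \frac{1}{10}\right) = - \frac{34}{Q} - \frac{W \left(1 + W\right)}{10}$)
$1383 + D{\left(-15,19 \right)} = 1383 + \frac{-340 - \left(-15\right) 19 \left(1 + 19\right)}{10 \left(-15\right)} = 1383 + \frac{1}{10} \left(- \frac{1}{15}\right) \left(-340 - \left(-15\right) 19 \cdot 20\right) = 1383 + \frac{1}{10} \left(- \frac{1}{15}\right) \left(-340 + 5700\right) = 1383 + \frac{1}{10} \left(- \frac{1}{15}\right) 5360 = 1383 - \frac{536}{15} = \frac{20209}{15}$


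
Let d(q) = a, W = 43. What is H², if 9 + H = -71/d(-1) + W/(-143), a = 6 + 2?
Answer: 432348849/1308736 ≈ 330.36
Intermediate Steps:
a = 8
d(q) = 8
H = -20793/1144 (H = -9 + (-71/8 + 43/(-143)) = -9 + (-71*⅛ + 43*(-1/143)) = -9 + (-71/8 - 43/143) = -9 - 10497/1144 = -20793/1144 ≈ -18.176)
H² = (-20793/1144)² = 432348849/1308736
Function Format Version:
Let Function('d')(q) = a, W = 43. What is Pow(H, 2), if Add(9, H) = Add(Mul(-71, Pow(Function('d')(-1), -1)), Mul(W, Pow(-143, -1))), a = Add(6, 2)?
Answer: Rational(432348849, 1308736) ≈ 330.36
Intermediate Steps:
a = 8
Function('d')(q) = 8
H = Rational(-20793, 1144) (H = Add(-9, Add(Mul(-71, Pow(8, -1)), Mul(43, Pow(-143, -1)))) = Add(-9, Add(Mul(-71, Rational(1, 8)), Mul(43, Rational(-1, 143)))) = Add(-9, Add(Rational(-71, 8), Rational(-43, 143))) = Add(-9, Rational(-10497, 1144)) = Rational(-20793, 1144) ≈ -18.176)
Pow(H, 2) = Pow(Rational(-20793, 1144), 2) = Rational(432348849, 1308736)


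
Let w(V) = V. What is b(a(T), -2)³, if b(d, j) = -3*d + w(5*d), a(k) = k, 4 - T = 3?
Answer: 8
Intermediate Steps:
T = 1 (T = 4 - 1*3 = 4 - 3 = 1)
b(d, j) = 2*d (b(d, j) = -3*d + 5*d = 2*d)
b(a(T), -2)³ = (2*1)³ = 2³ = 8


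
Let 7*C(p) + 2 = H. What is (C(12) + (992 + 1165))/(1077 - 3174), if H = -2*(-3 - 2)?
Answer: -15107/14679 ≈ -1.0292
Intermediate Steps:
H = 10 (H = -2*(-5) = 10)
C(p) = 8/7 (C(p) = -2/7 + (⅐)*10 = -2/7 + 10/7 = 8/7)
(C(12) + (992 + 1165))/(1077 - 3174) = (8/7 + (992 + 1165))/(1077 - 3174) = (8/7 + 2157)/(-2097) = (15107/7)*(-1/2097) = -15107/14679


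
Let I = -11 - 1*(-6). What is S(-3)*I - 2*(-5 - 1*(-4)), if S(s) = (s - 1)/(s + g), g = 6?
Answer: 26/3 ≈ 8.6667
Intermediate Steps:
S(s) = (-1 + s)/(6 + s) (S(s) = (s - 1)/(s + 6) = (-1 + s)/(6 + s))
I = -5 (I = -11 + 6 = -5)
S(-3)*I - 2*(-5 - 1*(-4)) = ((-1 - 3)/(6 - 3))*(-5) - 2*(-5 - 1*(-4)) = (-4/3)*(-5) - 2*(-5 + 4) = ((⅓)*(-4))*(-5) - 2*(-1) = -4/3*(-5) + 2 = 20/3 + 2 = 26/3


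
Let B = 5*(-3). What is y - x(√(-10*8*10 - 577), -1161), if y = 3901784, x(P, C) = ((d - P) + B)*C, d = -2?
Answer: 3882047 - 10449*I*√17 ≈ 3.882e+6 - 43082.0*I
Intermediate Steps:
B = -15
x(P, C) = C*(-17 - P) (x(P, C) = ((-2 - P) - 15)*C = (-17 - P)*C = C*(-17 - P))
y - x(√(-10*8*10 - 577), -1161) = 3901784 - (-1)*(-1161)*(17 + √(-10*8*10 - 577)) = 3901784 - (-1)*(-1161)*(17 + √(-80*10 - 577)) = 3901784 - (-1)*(-1161)*(17 + √(-800 - 577)) = 3901784 - (-1)*(-1161)*(17 + √(-1377)) = 3901784 - (-1)*(-1161)*(17 + 9*I*√17) = 3901784 - (19737 + 10449*I*√17) = 3901784 + (-19737 - 10449*I*√17) = 3882047 - 10449*I*√17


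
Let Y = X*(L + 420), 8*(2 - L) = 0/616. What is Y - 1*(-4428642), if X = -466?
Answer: 4231990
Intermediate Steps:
L = 2 (L = 2 - 0/616 = 2 - ⅛*0 = 2 + 0 = 2)
Y = -196652 (Y = -466*(2 + 420) = -466*422 = -196652)
Y - 1*(-4428642) = -196652 - 1*(-4428642) = -196652 + 4428642 = 4231990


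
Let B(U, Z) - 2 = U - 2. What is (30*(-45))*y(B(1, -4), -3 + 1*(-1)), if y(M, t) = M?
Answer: -1350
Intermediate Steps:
B(U, Z) = U (B(U, Z) = 2 + (U - 2) = 2 + (-2 + U) = U)
(30*(-45))*y(B(1, -4), -3 + 1*(-1)) = (30*(-45))*1 = -1350*1 = -1350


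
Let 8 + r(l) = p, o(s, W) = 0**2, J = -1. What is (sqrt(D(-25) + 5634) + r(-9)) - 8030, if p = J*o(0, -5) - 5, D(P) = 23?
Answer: -8043 + sqrt(5657) ≈ -7967.8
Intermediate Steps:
o(s, W) = 0
p = -5 (p = -1*0 - 5 = 0 - 5 = -5)
r(l) = -13 (r(l) = -8 - 5 = -13)
(sqrt(D(-25) + 5634) + r(-9)) - 8030 = (sqrt(23 + 5634) - 13) - 8030 = (sqrt(5657) - 13) - 8030 = (-13 + sqrt(5657)) - 8030 = -8043 + sqrt(5657)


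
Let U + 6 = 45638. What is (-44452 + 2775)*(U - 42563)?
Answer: -127906713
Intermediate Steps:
U = 45632 (U = -6 + 45638 = 45632)
(-44452 + 2775)*(U - 42563) = (-44452 + 2775)*(45632 - 42563) = -41677*3069 = -127906713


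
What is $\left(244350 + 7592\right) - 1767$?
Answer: $250175$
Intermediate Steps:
$\left(244350 + 7592\right) - 1767 = 251942 - 1767 = 250175$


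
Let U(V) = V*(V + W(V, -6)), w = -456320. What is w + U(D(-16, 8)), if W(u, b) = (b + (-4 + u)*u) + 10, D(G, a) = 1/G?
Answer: -1869087793/4096 ≈ -4.5632e+5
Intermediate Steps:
W(u, b) = 10 + b + u*(-4 + u) (W(u, b) = (b + u*(-4 + u)) + 10 = 10 + b + u*(-4 + u))
U(V) = V*(4 + V² - 3*V) (U(V) = V*(V + (10 - 6 + V² - 4*V)) = V*(V + (4 + V² - 4*V)) = V*(4 + V² - 3*V))
w + U(D(-16, 8)) = -456320 + (4 + (1/(-16))² - 3/(-16))/(-16) = -456320 - (4 + (-1/16)² - 3*(-1/16))/16 = -456320 - (4 + 1/256 + 3/16)/16 = -456320 - 1/16*1073/256 = -456320 - 1073/4096 = -1869087793/4096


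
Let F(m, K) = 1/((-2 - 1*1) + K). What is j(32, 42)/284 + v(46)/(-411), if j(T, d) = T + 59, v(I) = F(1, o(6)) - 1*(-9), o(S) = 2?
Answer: 35129/116724 ≈ 0.30096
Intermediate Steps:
F(m, K) = 1/(-3 + K) (F(m, K) = 1/((-2 - 1) + K) = 1/(-3 + K))
v(I) = 8 (v(I) = 1/(-3 + 2) - 1*(-9) = 1/(-1) + 9 = -1 + 9 = 8)
j(T, d) = 59 + T
j(32, 42)/284 + v(46)/(-411) = (59 + 32)/284 + 8/(-411) = 91*(1/284) + 8*(-1/411) = 91/284 - 8/411 = 35129/116724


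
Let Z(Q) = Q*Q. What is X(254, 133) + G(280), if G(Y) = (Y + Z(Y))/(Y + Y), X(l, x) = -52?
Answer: 177/2 ≈ 88.500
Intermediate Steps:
Z(Q) = Q²
G(Y) = (Y + Y²)/(2*Y) (G(Y) = (Y + Y²)/(Y + Y) = (Y + Y²)/((2*Y)) = (Y + Y²)*(1/(2*Y)) = (Y + Y²)/(2*Y))
X(254, 133) + G(280) = -52 + (½ + (½)*280) = -52 + (½ + 140) = -52 + 281/2 = 177/2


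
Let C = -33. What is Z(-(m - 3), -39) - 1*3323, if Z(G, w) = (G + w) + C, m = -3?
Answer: -3389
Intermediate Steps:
Z(G, w) = -33 + G + w (Z(G, w) = (G + w) - 33 = -33 + G + w)
Z(-(m - 3), -39) - 1*3323 = (-33 - (-3 - 3) - 39) - 1*3323 = (-33 - 1*(-6) - 39) - 3323 = (-33 + 6 - 39) - 3323 = -66 - 3323 = -3389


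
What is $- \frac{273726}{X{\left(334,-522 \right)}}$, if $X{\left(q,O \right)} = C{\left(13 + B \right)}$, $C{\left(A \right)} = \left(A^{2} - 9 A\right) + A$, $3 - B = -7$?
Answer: $- \frac{91242}{115} \approx -793.41$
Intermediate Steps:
$B = 10$ ($B = 3 - -7 = 3 + 7 = 10$)
$C{\left(A \right)} = A^{2} - 8 A$
$X{\left(q,O \right)} = 345$ ($X{\left(q,O \right)} = \left(13 + 10\right) \left(-8 + \left(13 + 10\right)\right) = 23 \left(-8 + 23\right) = 23 \cdot 15 = 345$)
$- \frac{273726}{X{\left(334,-522 \right)}} = - \frac{273726}{345} = \left(-273726\right) \frac{1}{345} = - \frac{91242}{115}$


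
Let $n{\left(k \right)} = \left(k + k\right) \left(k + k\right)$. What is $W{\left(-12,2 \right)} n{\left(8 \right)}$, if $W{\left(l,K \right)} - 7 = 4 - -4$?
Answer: $3840$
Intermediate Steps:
$W{\left(l,K \right)} = 15$ ($W{\left(l,K \right)} = 7 + \left(4 - -4\right) = 7 + \left(4 + 4\right) = 7 + 8 = 15$)
$n{\left(k \right)} = 4 k^{2}$ ($n{\left(k \right)} = 2 k 2 k = 4 k^{2}$)
$W{\left(-12,2 \right)} n{\left(8 \right)} = 15 \cdot 4 \cdot 8^{2} = 15 \cdot 4 \cdot 64 = 15 \cdot 256 = 3840$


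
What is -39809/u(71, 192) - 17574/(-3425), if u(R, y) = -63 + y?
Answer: -134078779/441825 ≈ -303.47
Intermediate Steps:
-39809/u(71, 192) - 17574/(-3425) = -39809/(-63 + 192) - 17574/(-3425) = -39809/129 - 17574*(-1/3425) = -39809*1/129 + 17574/3425 = -39809/129 + 17574/3425 = -134078779/441825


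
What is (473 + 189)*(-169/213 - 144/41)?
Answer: -24891862/8733 ≈ -2850.3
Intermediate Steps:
(473 + 189)*(-169/213 - 144/41) = 662*(-169*1/213 - 144*1/41) = 662*(-169/213 - 144/41) = 662*(-37601/8733) = -24891862/8733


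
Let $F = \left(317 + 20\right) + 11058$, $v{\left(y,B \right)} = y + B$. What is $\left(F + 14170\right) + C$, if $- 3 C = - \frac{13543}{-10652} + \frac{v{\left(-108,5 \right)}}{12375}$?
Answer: $\frac{10109653360031}{395455500} \approx 25565.0$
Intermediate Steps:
$v{\left(y,B \right)} = B + y$
$F = 11395$ ($F = 337 + 11058 = 11395$)
$C = - \frac{166497469}{395455500}$ ($C = - \frac{- \frac{13543}{-10652} + \frac{5 - 108}{12375}}{3} = - \frac{\left(-13543\right) \left(- \frac{1}{10652}\right) - \frac{103}{12375}}{3} = - \frac{\frac{13543}{10652} - \frac{103}{12375}}{3} = \left(- \frac{1}{3}\right) \frac{166497469}{131818500} = - \frac{166497469}{395455500} \approx -0.42103$)
$\left(F + 14170\right) + C = \left(11395 + 14170\right) - \frac{166497469}{395455500} = 25565 - \frac{166497469}{395455500} = \frac{10109653360031}{395455500}$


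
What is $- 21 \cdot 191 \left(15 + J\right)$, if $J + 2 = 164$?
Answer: $-709947$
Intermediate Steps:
$J = 162$ ($J = -2 + 164 = 162$)
$- 21 \cdot 191 \left(15 + J\right) = - 21 \cdot 191 \left(15 + 162\right) = - 21 \cdot 191 \cdot 177 = \left(-21\right) 33807 = -709947$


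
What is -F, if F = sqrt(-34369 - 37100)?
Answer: -3*I*sqrt(7941) ≈ -267.34*I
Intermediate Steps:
F = 3*I*sqrt(7941) (F = sqrt(-71469) = 3*I*sqrt(7941) ≈ 267.34*I)
-F = -3*I*sqrt(7941)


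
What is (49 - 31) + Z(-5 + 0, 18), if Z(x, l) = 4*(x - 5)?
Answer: -22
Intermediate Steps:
Z(x, l) = -20 + 4*x (Z(x, l) = 4*(-5 + x) = -20 + 4*x)
(49 - 31) + Z(-5 + 0, 18) = (49 - 31) + (-20 + 4*(-5 + 0)) = 18 + (-20 + 4*(-5)) = 18 + (-20 - 20) = 18 - 40 = -22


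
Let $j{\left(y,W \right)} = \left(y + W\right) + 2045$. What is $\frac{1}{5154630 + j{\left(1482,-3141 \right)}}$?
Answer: $\frac{1}{5155016} \approx 1.9399 \cdot 10^{-7}$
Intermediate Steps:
$j{\left(y,W \right)} = 2045 + W + y$ ($j{\left(y,W \right)} = \left(W + y\right) + 2045 = 2045 + W + y$)
$\frac{1}{5154630 + j{\left(1482,-3141 \right)}} = \frac{1}{5154630 + \left(2045 - 3141 + 1482\right)} = \frac{1}{5154630 + 386} = \frac{1}{5155016}$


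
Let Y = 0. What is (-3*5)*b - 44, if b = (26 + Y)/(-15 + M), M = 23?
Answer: -371/4 ≈ -92.750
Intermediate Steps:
b = 13/4 (b = (26 + 0)/(-15 + 23) = 26/8 = 26*(1/8) = 13/4 ≈ 3.2500)
(-3*5)*b - 44 = -3*5*(13/4) - 44 = -15*13/4 - 44 = -195/4 - 44 = -371/4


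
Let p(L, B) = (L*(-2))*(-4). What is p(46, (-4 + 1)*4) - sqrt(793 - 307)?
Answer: 368 - 9*sqrt(6) ≈ 345.95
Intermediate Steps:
p(L, B) = 8*L (p(L, B) = -2*L*(-4) = 8*L)
p(46, (-4 + 1)*4) - sqrt(793 - 307) = 8*46 - sqrt(793 - 307) = 368 - sqrt(486) = 368 - 9*sqrt(6)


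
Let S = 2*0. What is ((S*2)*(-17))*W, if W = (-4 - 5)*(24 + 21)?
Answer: 0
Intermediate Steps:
S = 0
W = -405 (W = -9*45 = -405)
((S*2)*(-17))*W = ((0*2)*(-17))*(-405) = (0*(-17))*(-405) = 0*(-405) = 0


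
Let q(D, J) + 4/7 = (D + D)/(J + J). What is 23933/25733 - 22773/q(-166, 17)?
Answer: 23255177687/10550530 ≈ 2204.2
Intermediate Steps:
q(D, J) = -4/7 + D/J (q(D, J) = -4/7 + (D + D)/(J + J) = -4/7 + (2*D)/((2*J)) = -4/7 + (2*D)*(1/(2*J)) = -4/7 + D/J)
23933/25733 - 22773/q(-166, 17) = 23933/25733 - 22773/(-4/7 - 166/17) = 23933/25733 - 22773/(-1230/119) = 23933/25733 - 22773*(-119/1230) = 23933/25733 + 903329/410 = 23255177687/10550530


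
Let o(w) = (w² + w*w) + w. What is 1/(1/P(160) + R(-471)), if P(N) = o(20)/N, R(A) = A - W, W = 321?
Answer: -41/32464 ≈ -0.0012629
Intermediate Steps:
R(A) = -321 + A (R(A) = A - 1*321 = A - 321 = -321 + A)
o(w) = w + 2*w² (o(w) = (w² + w²) + w = 2*w² + w = w + 2*w²)
P(N) = 820/N (P(N) = (20*(1 + 2*20))/N = (20*(1 + 40))/N = (20*41)/N = 820/N)
1/(1/P(160) + R(-471)) = 1/(1/(820/160) + (-321 - 471)) = 1/(1/(820*(1/160)) - 792) = 1/(1/(41/8) - 792) = 1/(8/41 - 792) = 1/(-32464/41) = -41/32464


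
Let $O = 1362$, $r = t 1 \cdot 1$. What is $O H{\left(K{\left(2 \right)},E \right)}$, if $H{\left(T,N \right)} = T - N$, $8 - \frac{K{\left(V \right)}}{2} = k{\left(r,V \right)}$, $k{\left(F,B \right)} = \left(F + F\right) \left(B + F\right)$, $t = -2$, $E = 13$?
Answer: $4086$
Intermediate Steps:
$r = -2$ ($r = \left(-2\right) 1 \cdot 1 = \left(-2\right) 1 = -2$)
$k{\left(F,B \right)} = 2 F \left(B + F\right)$
$K{\left(V \right)} = 8 V$ ($K{\left(V \right)} = 16 - 2 \cdot 2 \left(-2\right) \left(V - 2\right) = 16 - 2 \cdot 2 \left(-2\right) \left(-2 + V\right) = 16 - 2 \left(8 - 4 V\right) = 16 + \left(-16 + 8 V\right) = 8 V$)
$O H{\left(K{\left(2 \right)},E \right)} = 1362 \left(8 \cdot 2 - 13\right) = 1362 \left(16 - 13\right) = 1362 \cdot 3 = 4086$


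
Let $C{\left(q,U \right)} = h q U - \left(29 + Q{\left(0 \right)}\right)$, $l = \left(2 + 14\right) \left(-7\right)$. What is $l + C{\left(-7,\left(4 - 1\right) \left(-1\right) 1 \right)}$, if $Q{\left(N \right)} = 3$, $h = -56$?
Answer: $-1320$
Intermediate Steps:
$l = -112$ ($l = 16 \left(-7\right) = -112$)
$C{\left(q,U \right)} = -32 - 56 U q$ ($C{\left(q,U \right)} = - 56 q U - 32 = - 56 U q - 32 = -32 - 56 U q$)
$l + C{\left(-7,\left(4 - 1\right) \left(-1\right) 1 \right)} = -112 - \left(32 + 56 \left(4 - 1\right) \left(-1\right) 1 \left(-7\right)\right) = -112 - \left(32 + 56 \cdot 3 \left(-1\right) 1 \left(-7\right)\right) = -112 - \left(32 + 56 \left(\left(-3\right) 1\right) \left(-7\right)\right) = -112 - \left(32 - -1176\right) = -112 - 1208 = -1320$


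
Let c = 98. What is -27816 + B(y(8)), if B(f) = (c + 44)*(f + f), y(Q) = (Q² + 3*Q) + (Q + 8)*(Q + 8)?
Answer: 69880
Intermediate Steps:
y(Q) = Q² + (8 + Q)² + 3*Q (y(Q) = (Q² + 3*Q) + (8 + Q)*(8 + Q) = (Q² + 3*Q) + (8 + Q)² = Q² + (8 + Q)² + 3*Q)
B(f) = 284*f (B(f) = (98 + 44)*(f + f) = 142*(2*f) = 284*f)
-27816 + B(y(8)) = -27816 + 284*(64 + 2*8² + 19*8) = -27816 + 284*(64 + 2*64 + 152) = -27816 + 284*(64 + 128 + 152) = -27816 + 284*344 = -27816 + 97696 = 69880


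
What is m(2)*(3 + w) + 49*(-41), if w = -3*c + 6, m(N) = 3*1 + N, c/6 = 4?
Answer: -2324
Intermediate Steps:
c = 24 (c = 6*4 = 24)
m(N) = 3 + N
w = -66 (w = -3*24 + 6 = -72 + 6 = -66)
m(2)*(3 + w) + 49*(-41) = (3 + 2)*(3 - 66) + 49*(-41) = 5*(-63) - 2009 = -315 - 2009 = -2324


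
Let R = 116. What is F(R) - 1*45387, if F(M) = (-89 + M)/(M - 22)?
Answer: -4266351/94 ≈ -45387.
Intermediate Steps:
F(M) = (-89 + M)/(-22 + M)
F(R) - 1*45387 = (-89 + 116)/(-22 + 116) - 1*45387 = 27/94 - 45387 = -4266351/94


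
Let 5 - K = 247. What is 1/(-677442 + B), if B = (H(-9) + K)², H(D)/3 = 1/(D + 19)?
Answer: -100/61902311 ≈ -1.6154e-6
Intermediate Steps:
K = -242 (K = 5 - 1*247 = 5 - 247 = -242)
H(D) = 3/(19 + D) (H(D) = 3/(D + 19) = 3/(19 + D))
B = 5841889/100 (B = (3/(19 - 9) - 242)² = (3/10 - 242)² = (-2417/10)² = 5841889/100 ≈ 58419.)
1/(-677442 + B) = 1/(-677442 + 5841889/100) = 1/(-61902311/100) = -100/61902311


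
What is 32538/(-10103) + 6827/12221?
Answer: -328673717/123468763 ≈ -2.6620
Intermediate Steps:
32538/(-10103) + 6827/12221 = 32538*(-1/10103) + 6827*(1/12221) = -32538/10103 + 6827/12221 = -328673717/123468763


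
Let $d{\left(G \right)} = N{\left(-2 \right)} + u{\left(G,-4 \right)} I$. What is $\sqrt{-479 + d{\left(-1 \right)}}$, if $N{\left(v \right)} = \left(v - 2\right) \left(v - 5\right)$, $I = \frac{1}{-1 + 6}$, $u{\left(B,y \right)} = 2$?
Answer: $\frac{i \sqrt{11265}}{5} \approx 21.227 i$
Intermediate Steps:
$I = \frac{1}{5} \approx 0.2$
$N{\left(v \right)} = \left(-5 + v\right) \left(-2 + v\right)$ ($N{\left(v \right)} = \left(-2 + v\right) \left(-5 + v\right) = \left(-5 + v\right) \left(-2 + v\right)$)
$d{\left(G \right)} = \frac{142}{5}$ ($d{\left(G \right)} = \left(10 + \left(-2\right)^{2} - -14\right) + 2 \cdot \frac{1}{5} = \left(10 + 4 + 14\right) + \frac{2}{5} = 28 + \frac{2}{5} = \frac{142}{5}$)
$\sqrt{-479 + d{\left(-1 \right)}} = \sqrt{-479 + \frac{142}{5}} = \sqrt{- \frac{2253}{5}} = \frac{i \sqrt{11265}}{5}$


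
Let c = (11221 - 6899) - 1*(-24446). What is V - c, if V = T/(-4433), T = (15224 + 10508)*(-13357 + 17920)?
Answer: -18841820/341 ≈ -55255.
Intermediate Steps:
T = 117415116 (T = 25732*4563 = 117415116)
V = -9031932/341 (V = 117415116/(-4433) = 117415116*(-1/4433) = -9031932/341 ≈ -26487.)
c = 28768 (c = 4322 + 24446 = 28768)
V - c = -9031932/341 - 1*28768 = -9031932/341 - 28768 = -18841820/341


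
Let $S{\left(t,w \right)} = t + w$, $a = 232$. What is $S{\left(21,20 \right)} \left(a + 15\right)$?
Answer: $10127$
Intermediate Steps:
$S{\left(21,20 \right)} \left(a + 15\right) = \left(21 + 20\right) \left(232 + 15\right) = 41 \cdot 247 = 10127$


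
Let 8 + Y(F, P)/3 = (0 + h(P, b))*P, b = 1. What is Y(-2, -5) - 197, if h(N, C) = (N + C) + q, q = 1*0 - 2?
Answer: -131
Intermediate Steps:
q = -2 (q = 0 - 2 = -2)
h(N, C) = -2 + C + N (h(N, C) = (N + C) - 2 = (C + N) - 2 = -2 + C + N)
Y(F, P) = -24 + 3*P*(-1 + P) (Y(F, P) = -24 + 3*((0 + (-2 + 1 + P))*P) = -24 + 3*((0 + (-1 + P))*P) = -24 + 3*((-1 + P)*P) = -24 + 3*(P*(-1 + P)) = -24 + 3*P*(-1 + P))
Y(-2, -5) - 197 = (-24 + 3*(-5)*(-1 - 5)) - 197 = (-24 + 3*(-5)*(-6)) - 197 = (-24 + 90) - 197 = 66 - 197 = -131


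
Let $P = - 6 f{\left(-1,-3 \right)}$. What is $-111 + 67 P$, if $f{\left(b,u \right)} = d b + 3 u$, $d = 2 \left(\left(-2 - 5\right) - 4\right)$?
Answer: $-5337$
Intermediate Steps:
$d = -22$ ($d = 2 \left(-7 - 4\right) = 2 \left(-11\right) = -22$)
$f{\left(b,u \right)} = - 22 b + 3 u$
$P = -78$ ($P = - 6 \left(\left(-22\right) \left(-1\right) + 3 \left(-3\right)\right) = - 6 \left(22 - 9\right) = \left(-6\right) 13 = -78$)
$-111 + 67 P = -111 + 67 \left(-78\right) = -111 - 5226 = -5337$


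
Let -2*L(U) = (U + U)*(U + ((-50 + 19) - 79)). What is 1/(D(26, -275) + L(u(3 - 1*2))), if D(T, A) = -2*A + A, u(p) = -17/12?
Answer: 144/16871 ≈ 0.0085354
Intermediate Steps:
u(p) = -17/12 (u(p) = -17*1/12 = -17/12)
D(T, A) = -A
L(U) = -U*(-110 + U) (L(U) = -(U + U)*(U + ((-50 + 19) - 79))/2 = -2*U*(U + (-31 - 79))/2 = -2*U*(U - 110)/2 = -2*U*(-110 + U)/2 = -U*(-110 + U))
1/(D(26, -275) + L(u(3 - 1*2))) = 1/(-1*(-275) - 17*(110 - 1*(-17/12))/12) = 1/(275 - 17*(110 + 17/12)/12) = 1/(275 - 17/12*1337/12) = 1/(275 - 22729/144) = 1/(16871/144) = 144/16871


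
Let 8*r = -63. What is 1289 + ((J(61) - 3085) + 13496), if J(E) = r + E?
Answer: 94025/8 ≈ 11753.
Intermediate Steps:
r = -63/8 (r = (⅛)*(-63) = -63/8 ≈ -7.8750)
J(E) = -63/8 + E
1289 + ((J(61) - 3085) + 13496) = 1289 + (((-63/8 + 61) - 3085) + 13496) = 1289 + ((425/8 - 3085) + 13496) = 1289 + (-24255/8 + 13496) = 1289 + 83713/8 = 94025/8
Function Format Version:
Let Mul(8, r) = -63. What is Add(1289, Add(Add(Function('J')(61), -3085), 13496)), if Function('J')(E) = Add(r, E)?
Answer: Rational(94025, 8) ≈ 11753.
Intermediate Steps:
r = Rational(-63, 8) (r = Mul(Rational(1, 8), -63) = Rational(-63, 8) ≈ -7.8750)
Function('J')(E) = Add(Rational(-63, 8), E)
Add(1289, Add(Add(Function('J')(61), -3085), 13496)) = Add(1289, Add(Add(Add(Rational(-63, 8), 61), -3085), 13496)) = Add(1289, Add(Add(Rational(425, 8), -3085), 13496)) = Add(1289, Add(Rational(-24255, 8), 13496)) = Add(1289, Rational(83713, 8)) = Rational(94025, 8)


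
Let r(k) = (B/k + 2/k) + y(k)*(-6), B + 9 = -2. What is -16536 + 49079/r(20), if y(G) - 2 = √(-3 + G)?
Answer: -926116948/60933 - 39263200*√17/60933 ≈ -17856.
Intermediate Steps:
y(G) = 2 + √(-3 + G)
B = -11 (B = -9 - 2 = -11)
r(k) = -12 - 9/k - 6*√(-3 + k) (r(k) = (-11/k + 2/k) + (2 + √(-3 + k))*(-6) = -9/k + (-12 - 6*√(-3 + k)) = -12 - 9/k - 6*√(-3 + k))
-16536 + 49079/r(20) = -16536 + 49079/(-12 - 9/20 - 6*√(-3 + 20)) = -16536 + 49079/(-12 - 9*1/20 - 6*√17) = -16536 + 49079/(-12 - 9/20 - 6*√17) = -16536 + 49079/(-249/20 - 6*√17)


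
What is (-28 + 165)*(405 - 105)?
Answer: 41100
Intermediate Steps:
(-28 + 165)*(405 - 105) = 137*300 = 41100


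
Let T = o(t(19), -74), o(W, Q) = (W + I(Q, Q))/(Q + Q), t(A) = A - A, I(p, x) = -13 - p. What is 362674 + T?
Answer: 53675691/148 ≈ 3.6267e+5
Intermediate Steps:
t(A) = 0
o(W, Q) = (-13 + W - Q)/(2*Q) (o(W, Q) = (W + (-13 - Q))/(Q + Q) = (-13 + W - Q)/((2*Q)) = (-13 + W - Q)*(1/(2*Q)) = (-13 + W - Q)/(2*Q))
T = -61/148 (T = (½)*(-13 + 0 - 1*(-74))/(-74) = (½)*(-1/74)*(-13 + 0 + 74) = (½)*(-1/74)*61 = -61/148 ≈ -0.41216)
362674 + T = 362674 - 61/148 = 53675691/148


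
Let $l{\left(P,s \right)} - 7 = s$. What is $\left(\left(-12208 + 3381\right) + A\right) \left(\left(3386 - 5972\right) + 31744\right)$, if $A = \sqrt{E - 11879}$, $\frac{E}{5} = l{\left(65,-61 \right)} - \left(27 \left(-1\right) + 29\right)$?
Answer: $-257377666 + 87474 i \sqrt{1351} \approx -2.5738 \cdot 10^{8} + 3.2152 \cdot 10^{6} i$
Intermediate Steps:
$l{\left(P,s \right)} = 7 + s$
$E = -280$ ($E = 5 \left(\left(7 - 61\right) - \left(27 \left(-1\right) + 29\right)\right) = 5 \left(-54 - \left(-27 + 29\right)\right) = 5 \left(-54 - 2\right) = 5 \left(-56\right) = -280$)
$A = 3 i \sqrt{1351}$ ($A = \sqrt{-280 - 11879} = \sqrt{-12159} = 3 i \sqrt{1351} \approx 110.27 i$)
$\left(\left(-12208 + 3381\right) + A\right) \left(\left(3386 - 5972\right) + 31744\right) = \left(\left(-12208 + 3381\right) + 3 i \sqrt{1351}\right) \left(\left(3386 - 5972\right) + 31744\right) = \left(-8827 + 3 i \sqrt{1351}\right) \left(-2586 + 31744\right) = \left(-8827 + 3 i \sqrt{1351}\right) 29158 = -257377666 + 87474 i \sqrt{1351}$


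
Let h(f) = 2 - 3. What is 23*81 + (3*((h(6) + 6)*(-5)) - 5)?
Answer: 1783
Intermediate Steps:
h(f) = -1 (h(f) = 2 - 1*3 = 2 - 3 = -1)
23*81 + (3*((h(6) + 6)*(-5)) - 5) = 23*81 + (3*((-1 + 6)*(-5)) - 5) = 1863 + (3*(5*(-5)) - 5) = 1863 + (3*(-25) - 5) = 1863 + (-75 - 5) = 1863 - 80 = 1783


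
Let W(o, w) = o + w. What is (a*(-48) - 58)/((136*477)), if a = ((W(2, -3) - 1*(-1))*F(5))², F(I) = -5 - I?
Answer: -29/32436 ≈ -0.00089407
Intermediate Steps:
a = 0 (a = (((2 - 3) - 1*(-1))*(-5 - 1*5))² = ((-1 + 1)*(-5 - 5))² = (0*(-10))² = 0² = 0)
(a*(-48) - 58)/((136*477)) = (0*(-48) - 58)/((136*477)) = (0 - 58)/64872 = -58*1/64872 = -29/32436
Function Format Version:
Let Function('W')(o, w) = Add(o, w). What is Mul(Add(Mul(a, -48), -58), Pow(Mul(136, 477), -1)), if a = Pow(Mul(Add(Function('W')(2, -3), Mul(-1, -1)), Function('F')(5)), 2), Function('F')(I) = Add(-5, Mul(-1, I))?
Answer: Rational(-29, 32436) ≈ -0.00089407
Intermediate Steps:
a = 0 (a = Pow(Mul(Add(Add(2, -3), Mul(-1, -1)), Add(-5, Mul(-1, 5))), 2) = Pow(Mul(Add(-1, 1), Add(-5, -5)), 2) = Pow(Mul(0, -10), 2) = Pow(0, 2) = 0)
Mul(Add(Mul(a, -48), -58), Pow(Mul(136, 477), -1)) = Mul(Add(Mul(0, -48), -58), Pow(Mul(136, 477), -1)) = Mul(Add(0, -58), Pow(64872, -1)) = Mul(-58, Rational(1, 64872)) = Rational(-29, 32436)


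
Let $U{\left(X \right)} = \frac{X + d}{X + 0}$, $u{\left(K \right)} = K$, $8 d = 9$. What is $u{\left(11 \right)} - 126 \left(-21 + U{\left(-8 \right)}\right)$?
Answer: $\frac{81559}{32} \approx 2548.7$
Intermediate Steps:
$d = \frac{9}{8}$ ($d = \frac{1}{8} \cdot 9 = \frac{9}{8} \approx 1.125$)
$U{\left(X \right)} = \frac{\frac{9}{8} + X}{X}$ ($U{\left(X \right)} = \frac{X + \frac{9}{8}}{X + 0} = \frac{\frac{9}{8} + X}{X}$)
$u{\left(11 \right)} - 126 \left(-21 + U{\left(-8 \right)}\right) = 11 - 126 \left(-21 + \frac{\frac{9}{8} - 8}{-8}\right) = 11 - 126 \left(-21 - - \frac{55}{64}\right) = 11 - 126 \left(-21 + \frac{55}{64}\right) = 11 - - \frac{81207}{32} = 11 + \frac{81207}{32} = \frac{81559}{32}$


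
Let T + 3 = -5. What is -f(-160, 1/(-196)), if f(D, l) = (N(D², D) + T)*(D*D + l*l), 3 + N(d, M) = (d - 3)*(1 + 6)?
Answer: -11012668631998/2401 ≈ -4.5867e+9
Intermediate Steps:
T = -8 (T = -3 - 5 = -8)
N(d, M) = -24 + 7*d (N(d, M) = -3 + (d - 3)*(1 + 6) = -3 + (-3 + d)*7 = -3 + (-21 + 7*d) = -24 + 7*d)
f(D, l) = (-32 + 7*D²)*(D² + l²) (f(D, l) = ((-24 + 7*D²) - 8)*(D*D + l*l) = (-32 + 7*D²)*(D² + l²))
-f(-160, 1/(-196)) = -(-32*(-160)² - 32*(1/(-196))² + 7*(-160)⁴ + 7*(-160)²*(1/(-196))²) = -(-32*25600 - 32*(-1/196)² + 7*655360000 + 7*25600*(-1/196)²) = -(-819200 - 32*1/38416 + 4587520000 + 7*25600*(1/38416)) = -(-819200 - 2/2401 + 4587520000 + 1600/343) = -1*11012668631998/2401 = -11012668631998/2401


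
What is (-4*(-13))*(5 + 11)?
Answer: 832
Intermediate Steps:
(-4*(-13))*(5 + 11) = 52*16 = 832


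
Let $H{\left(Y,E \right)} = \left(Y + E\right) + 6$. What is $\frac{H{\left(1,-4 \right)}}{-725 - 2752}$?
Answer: $- \frac{1}{1159} \approx -0.00086281$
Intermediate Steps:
$H{\left(Y,E \right)} = 6 + E + Y$ ($H{\left(Y,E \right)} = \left(E + Y\right) + 6 = 6 + E + Y$)
$\frac{H{\left(1,-4 \right)}}{-725 - 2752} = \frac{6 - 4 + 1}{-725 - 2752} = \frac{1}{-3477} \cdot 3 = \left(- \frac{1}{3477}\right) 3 = - \frac{1}{1159}$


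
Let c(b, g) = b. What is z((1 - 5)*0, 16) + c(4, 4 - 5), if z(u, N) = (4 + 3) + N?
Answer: 27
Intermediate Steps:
z(u, N) = 7 + N
z((1 - 5)*0, 16) + c(4, 4 - 5) = (7 + 16) + 4 = 23 + 4 = 27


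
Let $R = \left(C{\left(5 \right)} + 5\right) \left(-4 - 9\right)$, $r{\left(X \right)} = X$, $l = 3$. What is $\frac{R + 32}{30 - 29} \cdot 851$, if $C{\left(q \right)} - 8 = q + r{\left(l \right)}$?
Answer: $-205091$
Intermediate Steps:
$C{\left(q \right)} = 11 + q$ ($C{\left(q \right)} = 8 + \left(q + 3\right) = 8 + \left(3 + q\right) = 11 + q$)
$R = -273$ ($R = \left(\left(11 + 5\right) + 5\right) \left(-4 - 9\right) = \left(16 + 5\right) \left(-13\right) = 21 \left(-13\right) = -273$)
$\frac{R + 32}{30 - 29} \cdot 851 = \frac{-273 + 32}{30 - 29} \cdot 851 = - \frac{241}{1} \cdot 851 = \left(-241\right) 1 \cdot 851 = \left(-241\right) 851 = -205091$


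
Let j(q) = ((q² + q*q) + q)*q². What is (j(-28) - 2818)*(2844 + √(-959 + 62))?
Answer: 3425717448 + 1204542*I*√897 ≈ 3.4257e+9 + 3.6076e+7*I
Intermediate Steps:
j(q) = q²*(q + 2*q²) (j(q) = ((q² + q²) + q)*q² = (2*q² + q)*q² = (q + 2*q²)*q² = q²*(q + 2*q²))
(j(-28) - 2818)*(2844 + √(-959 + 62)) = ((-28)³*(1 + 2*(-28)) - 2818)*(2844 + √(-959 + 62)) = (-21952*(1 - 56) - 2818)*(2844 + √(-897)) = (-21952*(-55) - 2818)*(2844 + I*√897) = (1207360 - 2818)*(2844 + I*√897) = 1204542*(2844 + I*√897) = 3425717448 + 1204542*I*√897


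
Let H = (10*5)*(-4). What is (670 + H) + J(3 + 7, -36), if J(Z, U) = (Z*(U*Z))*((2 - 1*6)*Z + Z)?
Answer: 108470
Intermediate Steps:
J(Z, U) = -3*U*Z³ (J(Z, U) = (U*Z²)*((2 - 6)*Z + Z) = (U*Z²)*(-4*Z + Z) = (U*Z²)*(-3*Z) = -3*U*Z³)
H = -200 (H = 50*(-4) = -200)
(670 + H) + J(3 + 7, -36) = (670 - 200) - 3*(-36)*(3 + 7)³ = 470 - 3*(-36)*10³ = 470 - 3*(-36)*1000 = 470 + 108000 = 108470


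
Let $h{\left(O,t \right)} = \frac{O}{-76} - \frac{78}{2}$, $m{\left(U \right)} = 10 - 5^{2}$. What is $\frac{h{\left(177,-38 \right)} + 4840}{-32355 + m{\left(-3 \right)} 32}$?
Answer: $- \frac{364699}{2495460} \approx -0.14614$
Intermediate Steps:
$m{\left(U \right)} = -15$ ($m{\left(U \right)} = 10 - 25 = -15$)
$h{\left(O,t \right)} = -39 - \frac{O}{76}$ ($h{\left(O,t \right)} = O \left(- \frac{1}{76}\right) - 39 = - \frac{O}{76} - 39 = -39 - \frac{O}{76}$)
$\frac{h{\left(177,-38 \right)} + 4840}{-32355 + m{\left(-3 \right)} 32} = \frac{\left(-39 - \frac{177}{76}\right) + 4840}{-32355 - 480} = \frac{- \frac{3141}{76} + 4840}{-32835} = \frac{364699}{76} \left(- \frac{1}{32835}\right) = - \frac{364699}{2495460}$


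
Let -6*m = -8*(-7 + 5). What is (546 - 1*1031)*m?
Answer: 3880/3 ≈ 1293.3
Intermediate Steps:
m = -8/3 (m = -(-4)*(-7 + 5)/3 = -(-4)*(-2)/3 = -⅙*16 = -8/3 ≈ -2.6667)
(546 - 1*1031)*m = (546 - 1*1031)*(-8/3) = (546 - 1031)*(-8/3) = -485*(-8/3) = 3880/3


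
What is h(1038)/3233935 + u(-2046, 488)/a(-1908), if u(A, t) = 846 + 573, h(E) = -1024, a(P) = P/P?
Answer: 4588952741/3233935 ≈ 1419.0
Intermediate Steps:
a(P) = 1
u(A, t) = 1419
h(1038)/3233935 + u(-2046, 488)/a(-1908) = -1024/3233935 + 1419/1 = -1024*1/3233935 + 1419*1 = -1024/3233935 + 1419 = 4588952741/3233935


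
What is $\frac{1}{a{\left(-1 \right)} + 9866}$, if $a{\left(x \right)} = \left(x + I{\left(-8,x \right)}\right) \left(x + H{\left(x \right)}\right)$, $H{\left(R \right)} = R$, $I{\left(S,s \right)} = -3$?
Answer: $\frac{1}{9874} \approx 0.00010128$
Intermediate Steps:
$a{\left(x \right)} = 2 x \left(-3 + x\right)$ ($a{\left(x \right)} = \left(x - 3\right) \left(x + x\right) = \left(-3 + x\right) 2 x = 2 x \left(-3 + x\right)$)
$\frac{1}{a{\left(-1 \right)} + 9866} = \frac{1}{2 \left(-1\right) \left(-3 - 1\right) + 9866} = \frac{1}{2 \left(-1\right) \left(-4\right) + 9866} = \frac{1}{8 + 9866} = \frac{1}{9874}$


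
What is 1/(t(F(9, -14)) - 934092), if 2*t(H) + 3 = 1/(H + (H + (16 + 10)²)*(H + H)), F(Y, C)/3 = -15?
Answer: -56835/53089204073 ≈ -1.0706e-6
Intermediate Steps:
F(Y, C) = -45 (F(Y, C) = 3*(-15) = -45)
t(H) = -3/2 + 1/(2*(H + 2*H*(676 + H))) (t(H) = -3/2 + 1/(2*(H + (H + (16 + 10)²)*(H + H))) = -3/2 + 1/(2*(H + (H + 26²)*(2*H))) = -3/2 + 1/(2*(H + (H + 676)*(2*H))) = -3/2 + 1/(2*(H + (676 + H)*(2*H))) = -3/2 + 1/(2*(H + 2*H*(676 + H))))
1/(t(F(9, -14)) - 934092) = 1/((½)*(1 - 4059*(-45) - 6*(-45)²)/(-45*(1353 + 2*(-45))) - 934092) = 1/((½)*(-1/45)*(1 + 182655 - 6*2025)/(1353 - 90) - 934092) = 1/((½)*(-1/45)*(1 + 182655 - 12150)/1263 - 934092) = 1/((½)*(-1/45)*(1/1263)*170506 - 934092) = 1/(-85253/56835 - 934092) = 1/(-53089204073/56835) = -56835/53089204073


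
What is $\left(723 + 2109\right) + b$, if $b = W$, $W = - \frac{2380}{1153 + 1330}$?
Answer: $\frac{7029476}{2483} \approx 2831.0$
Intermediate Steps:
$W = - \frac{2380}{2483} \approx -0.95852$
$b = - \frac{2380}{2483} \approx -0.95852$
$\left(723 + 2109\right) + b = \left(723 + 2109\right) - \frac{2380}{2483} = 2832 - \frac{2380}{2483} = \frac{7029476}{2483}$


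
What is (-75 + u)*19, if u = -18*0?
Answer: -1425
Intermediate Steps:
u = 0
(-75 + u)*19 = (-75 + 0)*19 = -75*19 = -1425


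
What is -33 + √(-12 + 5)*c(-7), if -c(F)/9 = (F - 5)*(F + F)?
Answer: -33 - 1512*I*√7 ≈ -33.0 - 4000.4*I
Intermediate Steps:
c(F) = -18*F*(-5 + F) (c(F) = -9*(F - 5)*(F + F) = -9*(-5 + F)*2*F = -18*F*(-5 + F))
-33 + √(-12 + 5)*c(-7) = -33 + √(-12 + 5)*(18*(-7)*(5 - 1*(-7))) = -33 + √(-7)*(18*(-7)*(5 + 7)) = -33 + (I*√7)*(18*(-7)*12) = -33 + (I*√7)*(-1512) = -33 - 1512*I*√7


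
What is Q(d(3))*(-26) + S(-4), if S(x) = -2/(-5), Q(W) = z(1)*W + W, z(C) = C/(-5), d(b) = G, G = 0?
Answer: ⅖ ≈ 0.40000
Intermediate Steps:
d(b) = 0
z(C) = -C/5 (z(C) = C*(-⅕) = -C/5)
Q(W) = 4*W/5 (Q(W) = (-⅕*1)*W + W = -W/5 + W = 4*W/5)
S(x) = ⅖ (S(x) = -2*(-⅕) = ⅖)
Q(d(3))*(-26) + S(-4) = ((⅘)*0)*(-26) + ⅖ = 0*(-26) + ⅖ = 0 + ⅖ = ⅖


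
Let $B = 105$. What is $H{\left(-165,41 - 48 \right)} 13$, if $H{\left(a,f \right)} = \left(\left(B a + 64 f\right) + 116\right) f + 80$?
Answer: $1607827$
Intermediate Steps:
$H{\left(a,f \right)} = 80 + f \left(116 + 64 f + 105 a\right)$ ($H{\left(a,f \right)} = \left(\left(105 a + 64 f\right) + 116\right) f + 80 = \left(\left(64 f + 105 a\right) + 116\right) f + 80 = \left(116 + 64 f + 105 a\right) f + 80 = f \left(116 + 64 f + 105 a\right) + 80 = 80 + f \left(116 + 64 f + 105 a\right)$)
$H{\left(-165,41 - 48 \right)} 13 = \left(80 + 64 \left(41 - 48\right)^{2} + 116 \left(41 - 48\right) + 105 \left(-165\right) \left(41 - 48\right)\right) 13 = \left(80 + 64 \left(-7\right)^{2} + 116 \left(-7\right) + 105 \left(-165\right) \left(-7\right)\right) 13 = \left(80 + 64 \cdot 49 - 812 + 121275\right) 13 = \left(80 + 3136 - 812 + 121275\right) 13 = 123679 \cdot 13 = 1607827$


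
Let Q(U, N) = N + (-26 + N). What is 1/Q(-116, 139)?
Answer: 1/252 ≈ 0.0039683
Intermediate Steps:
Q(U, N) = -26 + 2*N
1/Q(-116, 139) = 1/(-26 + 2*139) = 1/(-26 + 278) = 1/252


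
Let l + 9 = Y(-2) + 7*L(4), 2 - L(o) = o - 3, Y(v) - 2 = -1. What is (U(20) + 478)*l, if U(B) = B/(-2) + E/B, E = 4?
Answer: -2341/5 ≈ -468.20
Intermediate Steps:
Y(v) = 1 (Y(v) = 2 - 1 = 1)
L(o) = 5 - o (L(o) = 2 - (o - 3) = 2 - (-3 + o) = 2 + (3 - o) = 5 - o)
l = -1 (l = -9 + (1 + 7*(5 - 1*4)) = -9 + (1 + 7*(5 - 4)) = -9 + (1 + 7*1) = -9 + (1 + 7) = -9 + 8 = -1)
U(B) = 4/B - B/2 (U(B) = B/(-2) + 4/B = B*(-½) + 4/B = -B/2 + 4/B = 4/B - B/2)
(U(20) + 478)*l = ((4/20 - ½*20) + 478)*(-1) = ((4*(1/20) - 10) + 478)*(-1) = ((⅕ - 10) + 478)*(-1) = (-49/5 + 478)*(-1) = (2341/5)*(-1) = -2341/5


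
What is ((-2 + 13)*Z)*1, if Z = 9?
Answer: 99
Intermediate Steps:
((-2 + 13)*Z)*1 = ((-2 + 13)*9)*1 = (11*9)*1 = 99*1 = 99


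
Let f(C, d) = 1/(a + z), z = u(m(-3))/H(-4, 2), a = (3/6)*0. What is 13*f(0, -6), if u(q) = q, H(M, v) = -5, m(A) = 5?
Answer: -13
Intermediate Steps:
a = 0 (a = (3*(1/6))*0 = (1/2)*0 = 0)
z = -1 (z = 5/(-5) = 5*(-1/5) = -1)
f(C, d) = -1 (f(C, d) = 1/(0 - 1) = 1/(-1) = -1)
13*f(0, -6) = 13*(-1) = -13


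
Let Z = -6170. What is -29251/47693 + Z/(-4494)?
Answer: 81405908/107166171 ≈ 0.75962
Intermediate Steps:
-29251/47693 + Z/(-4494) = -29251/47693 - 6170/(-4494) = -29251*1/47693 - 6170*(-1/4494) = -29251/47693 + 3085/2247 = 81405908/107166171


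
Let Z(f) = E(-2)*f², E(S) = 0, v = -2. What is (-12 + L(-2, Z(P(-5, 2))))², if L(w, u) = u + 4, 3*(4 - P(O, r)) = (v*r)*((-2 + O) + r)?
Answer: 64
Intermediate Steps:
P(O, r) = 4 + 2*r*(-2 + O + r)/3 (P(O, r) = 4 - (-2*r)*((-2 + O) + r)/3 = 4 - (-2*r)*(-2 + O + r)/3 = 4 - (-2)*r*(-2 + O + r)/3 = 4 + 2*r*(-2 + O + r)/3)
Z(f) = 0 (Z(f) = 0*f² = 0)
L(w, u) = 4 + u
(-12 + L(-2, Z(P(-5, 2))))² = (-12 + (4 + 0))² = (-12 + 4)² = (-8)² = 64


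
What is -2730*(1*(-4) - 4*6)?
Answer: 76440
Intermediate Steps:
-2730*(1*(-4) - 4*6) = -2730*(-4 - 24) = -2730*(-28) = 76440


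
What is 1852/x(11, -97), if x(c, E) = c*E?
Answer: -1852/1067 ≈ -1.7357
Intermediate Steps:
x(c, E) = E*c
1852/x(11, -97) = 1852/((-97*11)) = 1852/(-1067) = 1852*(-1/1067) = -1852/1067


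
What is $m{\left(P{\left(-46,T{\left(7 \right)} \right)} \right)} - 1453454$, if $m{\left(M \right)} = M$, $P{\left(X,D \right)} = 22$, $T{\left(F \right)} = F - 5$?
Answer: $-1453432$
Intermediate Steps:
$T{\left(F \right)} = -5 + F$
$m{\left(P{\left(-46,T{\left(7 \right)} \right)} \right)} - 1453454 = 22 - 1453454 = -1453432$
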